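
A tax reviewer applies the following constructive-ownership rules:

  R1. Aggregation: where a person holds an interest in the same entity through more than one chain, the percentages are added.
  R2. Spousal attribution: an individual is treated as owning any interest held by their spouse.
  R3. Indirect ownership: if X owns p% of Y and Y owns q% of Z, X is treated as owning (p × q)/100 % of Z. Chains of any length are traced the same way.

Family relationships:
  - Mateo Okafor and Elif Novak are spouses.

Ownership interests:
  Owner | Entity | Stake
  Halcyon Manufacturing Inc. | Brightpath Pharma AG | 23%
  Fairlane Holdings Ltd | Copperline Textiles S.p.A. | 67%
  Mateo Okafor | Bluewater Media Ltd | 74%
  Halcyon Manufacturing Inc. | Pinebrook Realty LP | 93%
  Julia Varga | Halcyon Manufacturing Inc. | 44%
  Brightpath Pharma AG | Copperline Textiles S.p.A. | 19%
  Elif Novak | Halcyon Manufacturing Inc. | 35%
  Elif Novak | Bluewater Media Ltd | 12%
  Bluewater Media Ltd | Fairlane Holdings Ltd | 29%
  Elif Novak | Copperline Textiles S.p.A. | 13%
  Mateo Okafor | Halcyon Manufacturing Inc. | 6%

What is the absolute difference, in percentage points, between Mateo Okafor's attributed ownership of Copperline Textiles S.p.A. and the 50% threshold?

By spousal attribution (R2), Mateo Okafor is treated as also owning Elif Novak's interest in Halcyon Manufacturing Inc, giving 6% + 35% = 41%.
By spousal attribution (R2), Mateo Okafor is treated as also owning Elif Novak's interest in Bluewater Media Ltd, giving 74% + 12% = 86%.
By spousal attribution (R2), Mateo Okafor is treated as owning Elif Novak's 13% interest in Copperline Textiles S.p.A.
Chain via Halcyon Manufacturing Inc. → Brightpath Pharma AG (R3): 41% × 23% × 19% = 1.7917% of Copperline Textiles S.p.A.
Chain via Bluewater Media Ltd → Fairlane Holdings Ltd (R3): 86% × 29% × 67% = 16.7098% of Copperline Textiles S.p.A.
Direct interest in Copperline Textiles S.p.A: 13%.
Aggregating (R1): 1.7917% + 16.7098% + 13% = 31.5015%.
31.5015% falls short of the 50% threshold by 18.4985 percentage points.

18.4985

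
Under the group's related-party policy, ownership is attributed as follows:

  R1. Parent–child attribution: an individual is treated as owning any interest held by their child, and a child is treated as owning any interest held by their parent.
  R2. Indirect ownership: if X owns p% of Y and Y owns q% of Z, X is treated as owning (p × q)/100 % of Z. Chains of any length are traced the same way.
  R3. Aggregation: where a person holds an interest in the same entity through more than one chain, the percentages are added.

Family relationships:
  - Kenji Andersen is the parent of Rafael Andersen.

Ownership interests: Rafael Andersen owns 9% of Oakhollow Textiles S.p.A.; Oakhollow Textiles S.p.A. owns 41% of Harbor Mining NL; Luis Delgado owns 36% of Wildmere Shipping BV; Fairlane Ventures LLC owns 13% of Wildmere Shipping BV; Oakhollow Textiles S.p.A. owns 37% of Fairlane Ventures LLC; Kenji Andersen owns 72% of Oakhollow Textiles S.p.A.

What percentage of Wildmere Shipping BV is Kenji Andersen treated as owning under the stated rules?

By parent–child attribution (R1), Kenji Andersen is treated as also owning Rafael Andersen's interest in Oakhollow Textiles S.p.A, giving 72% + 9% = 81%.
Chain via Oakhollow Textiles S.p.A. → Fairlane Ventures LLC (R2): 81% × 37% × 13% = 3.8961% of Wildmere Shipping BV.

3.8961%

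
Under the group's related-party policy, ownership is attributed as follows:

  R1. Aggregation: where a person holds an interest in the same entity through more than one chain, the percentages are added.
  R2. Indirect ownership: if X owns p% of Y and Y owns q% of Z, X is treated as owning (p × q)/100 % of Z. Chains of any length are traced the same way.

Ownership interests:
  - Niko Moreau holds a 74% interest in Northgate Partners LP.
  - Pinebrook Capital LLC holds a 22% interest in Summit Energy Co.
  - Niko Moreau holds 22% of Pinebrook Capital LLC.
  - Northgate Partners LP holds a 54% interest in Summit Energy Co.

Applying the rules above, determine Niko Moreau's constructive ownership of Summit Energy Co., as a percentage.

44.8%

Chain via Pinebrook Capital LLC (R2): 22% × 22% = 4.84% of Summit Energy Co.
Chain via Northgate Partners LP (R2): 74% × 54% = 39.96% of Summit Energy Co.
Aggregating (R1): 4.84% + 39.96% = 44.8%.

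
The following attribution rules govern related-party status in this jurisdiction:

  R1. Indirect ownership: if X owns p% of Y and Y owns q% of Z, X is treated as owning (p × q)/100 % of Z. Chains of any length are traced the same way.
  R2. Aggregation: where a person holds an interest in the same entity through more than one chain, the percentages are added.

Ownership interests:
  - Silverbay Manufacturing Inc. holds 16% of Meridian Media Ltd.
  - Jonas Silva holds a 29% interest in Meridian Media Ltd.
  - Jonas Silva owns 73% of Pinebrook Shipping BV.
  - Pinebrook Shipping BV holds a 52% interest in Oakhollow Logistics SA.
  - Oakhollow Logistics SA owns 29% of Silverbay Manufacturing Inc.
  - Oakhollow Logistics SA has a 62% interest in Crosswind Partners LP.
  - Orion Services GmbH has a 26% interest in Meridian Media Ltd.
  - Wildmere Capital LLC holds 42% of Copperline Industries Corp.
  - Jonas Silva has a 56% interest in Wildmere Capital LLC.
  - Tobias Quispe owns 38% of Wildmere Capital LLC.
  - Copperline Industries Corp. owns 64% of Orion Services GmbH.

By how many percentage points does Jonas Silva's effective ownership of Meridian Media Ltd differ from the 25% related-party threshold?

Chain via Wildmere Capital LLC → Copperline Industries Corp. → Orion Services GmbH (R1): 56% × 42% × 64% × 26% = 3.913728% of Meridian Media Ltd.
Chain via Pinebrook Shipping BV → Oakhollow Logistics SA → Silverbay Manufacturing Inc. (R1): 73% × 52% × 29% × 16% = 1.761344% of Meridian Media Ltd.
Direct interest in Meridian Media Ltd: 29%.
Aggregating (R2): 3.913728% + 1.761344% + 29% = 34.675072%.
34.675072% exceeds the 25% threshold by 9.675072 percentage points.

9.675072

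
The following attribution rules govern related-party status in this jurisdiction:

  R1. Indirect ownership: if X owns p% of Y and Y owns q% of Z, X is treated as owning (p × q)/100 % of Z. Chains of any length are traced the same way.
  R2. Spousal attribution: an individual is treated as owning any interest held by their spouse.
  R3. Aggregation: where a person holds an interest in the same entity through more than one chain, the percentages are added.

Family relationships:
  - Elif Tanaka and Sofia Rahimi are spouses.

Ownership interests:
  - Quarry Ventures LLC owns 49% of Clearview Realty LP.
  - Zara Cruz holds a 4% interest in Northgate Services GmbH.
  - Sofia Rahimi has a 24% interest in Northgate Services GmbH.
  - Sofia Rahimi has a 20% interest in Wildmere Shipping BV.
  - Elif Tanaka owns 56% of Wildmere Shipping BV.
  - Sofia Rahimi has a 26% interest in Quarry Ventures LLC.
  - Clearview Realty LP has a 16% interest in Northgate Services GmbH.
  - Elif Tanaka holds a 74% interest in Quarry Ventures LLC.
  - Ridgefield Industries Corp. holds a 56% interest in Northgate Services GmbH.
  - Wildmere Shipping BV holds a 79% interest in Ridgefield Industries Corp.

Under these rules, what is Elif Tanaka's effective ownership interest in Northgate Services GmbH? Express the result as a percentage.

By spousal attribution (R2), Elif Tanaka is treated as also owning Sofia Rahimi's interest in Wildmere Shipping BV, giving 56% + 20% = 76%.
By spousal attribution (R2), Elif Tanaka is treated as also owning Sofia Rahimi's interest in Quarry Ventures LLC, giving 74% + 26% = 100%.
By spousal attribution (R2), Elif Tanaka is treated as owning Sofia Rahimi's 24% interest in Northgate Services GmbH.
Chain via Wildmere Shipping BV → Ridgefield Industries Corp. (R1): 76% × 79% × 56% = 33.6224% of Northgate Services GmbH.
Chain via Quarry Ventures LLC → Clearview Realty LP (R1): 100% × 49% × 16% = 7.84% of Northgate Services GmbH.
Direct interest in Northgate Services GmbH: 24%.
Aggregating (R3): 33.6224% + 7.84% + 24% = 65.4624%.

65.4624%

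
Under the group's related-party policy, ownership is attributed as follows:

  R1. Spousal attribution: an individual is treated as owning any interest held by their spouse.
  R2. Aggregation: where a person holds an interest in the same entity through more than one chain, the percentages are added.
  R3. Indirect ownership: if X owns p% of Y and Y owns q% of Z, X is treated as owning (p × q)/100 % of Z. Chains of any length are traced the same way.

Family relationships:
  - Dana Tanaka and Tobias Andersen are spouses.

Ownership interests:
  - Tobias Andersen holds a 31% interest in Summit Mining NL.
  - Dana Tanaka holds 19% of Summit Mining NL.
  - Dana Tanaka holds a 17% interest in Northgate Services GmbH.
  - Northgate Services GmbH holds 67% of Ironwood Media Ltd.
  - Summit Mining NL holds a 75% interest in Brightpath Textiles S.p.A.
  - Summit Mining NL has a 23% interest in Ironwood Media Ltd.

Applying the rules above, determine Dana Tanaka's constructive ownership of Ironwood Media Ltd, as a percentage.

By spousal attribution (R1), Dana Tanaka is treated as also owning Tobias Andersen's interest in Summit Mining NL, giving 19% + 31% = 50%.
Chain via Northgate Services GmbH (R3): 17% × 67% = 11.39% of Ironwood Media Ltd.
Chain via Summit Mining NL (R3): 50% × 23% = 11.5% of Ironwood Media Ltd.
Aggregating (R2): 11.39% + 11.5% = 22.89%.

22.89%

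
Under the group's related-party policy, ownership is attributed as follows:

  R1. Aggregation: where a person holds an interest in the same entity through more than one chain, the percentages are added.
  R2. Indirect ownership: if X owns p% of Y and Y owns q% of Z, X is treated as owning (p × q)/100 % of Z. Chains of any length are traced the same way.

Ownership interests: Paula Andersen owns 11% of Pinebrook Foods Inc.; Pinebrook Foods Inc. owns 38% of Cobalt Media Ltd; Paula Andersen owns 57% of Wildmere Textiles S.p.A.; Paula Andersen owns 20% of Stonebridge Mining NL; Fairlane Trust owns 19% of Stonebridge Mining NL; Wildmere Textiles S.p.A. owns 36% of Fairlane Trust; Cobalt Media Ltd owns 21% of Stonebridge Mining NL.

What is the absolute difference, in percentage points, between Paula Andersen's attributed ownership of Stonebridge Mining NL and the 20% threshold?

4.7766

Chain via Wildmere Textiles S.p.A. → Fairlane Trust (R2): 57% × 36% × 19% = 3.8988% of Stonebridge Mining NL.
Chain via Pinebrook Foods Inc. → Cobalt Media Ltd (R2): 11% × 38% × 21% = 0.8778% of Stonebridge Mining NL.
Direct interest in Stonebridge Mining NL: 20%.
Aggregating (R1): 3.8988% + 0.8778% + 20% = 24.7766%.
24.7766% exceeds the 20% threshold by 4.7766 percentage points.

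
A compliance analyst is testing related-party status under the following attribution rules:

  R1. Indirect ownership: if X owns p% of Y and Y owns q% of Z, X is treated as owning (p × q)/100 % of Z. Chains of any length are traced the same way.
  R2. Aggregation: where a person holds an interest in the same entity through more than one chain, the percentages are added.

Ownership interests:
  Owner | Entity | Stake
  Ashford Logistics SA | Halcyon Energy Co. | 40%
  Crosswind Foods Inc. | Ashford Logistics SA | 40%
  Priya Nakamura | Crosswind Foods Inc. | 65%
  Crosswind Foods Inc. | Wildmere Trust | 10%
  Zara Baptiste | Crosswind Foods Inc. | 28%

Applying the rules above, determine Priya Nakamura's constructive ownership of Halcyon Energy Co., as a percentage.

Chain via Crosswind Foods Inc. → Ashford Logistics SA (R1): 65% × 40% × 40% = 10.4% of Halcyon Energy Co.

10.4%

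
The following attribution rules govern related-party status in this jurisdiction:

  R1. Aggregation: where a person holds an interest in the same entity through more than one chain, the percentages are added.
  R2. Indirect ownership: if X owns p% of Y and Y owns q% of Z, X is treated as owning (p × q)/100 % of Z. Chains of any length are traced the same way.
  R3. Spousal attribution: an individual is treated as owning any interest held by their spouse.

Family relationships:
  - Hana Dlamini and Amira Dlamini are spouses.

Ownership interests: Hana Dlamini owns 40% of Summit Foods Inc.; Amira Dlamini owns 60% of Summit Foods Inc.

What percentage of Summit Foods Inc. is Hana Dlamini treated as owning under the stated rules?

By spousal attribution (R3), Hana Dlamini is treated as also owning Amira Dlamini's interest in Summit Foods Inc, giving 40% + 60% = 100%.
Direct interest in Summit Foods Inc: 100%.

100%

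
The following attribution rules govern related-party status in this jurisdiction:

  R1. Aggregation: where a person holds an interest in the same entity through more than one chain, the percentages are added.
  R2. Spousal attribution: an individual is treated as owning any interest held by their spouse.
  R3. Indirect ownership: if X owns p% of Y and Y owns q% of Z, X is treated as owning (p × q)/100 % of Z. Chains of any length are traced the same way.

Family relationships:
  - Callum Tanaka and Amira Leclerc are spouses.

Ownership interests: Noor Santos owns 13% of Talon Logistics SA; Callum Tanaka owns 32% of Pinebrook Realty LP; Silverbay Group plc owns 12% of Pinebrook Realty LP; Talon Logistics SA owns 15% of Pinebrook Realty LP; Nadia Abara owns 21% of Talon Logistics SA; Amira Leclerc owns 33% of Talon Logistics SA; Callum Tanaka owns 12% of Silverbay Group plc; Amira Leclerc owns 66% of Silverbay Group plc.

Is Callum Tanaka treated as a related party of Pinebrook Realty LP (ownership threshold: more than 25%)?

By spousal attribution (R2), Callum Tanaka is treated as also owning Amira Leclerc's interest in Silverbay Group plc, giving 12% + 66% = 78%.
By spousal attribution (R2), Callum Tanaka is treated as owning Amira Leclerc's 33% interest in Talon Logistics SA.
Chain via Silverbay Group plc (R3): 78% × 12% = 9.36% of Pinebrook Realty LP.
Direct interest in Pinebrook Realty LP: 32%.
Chain via Talon Logistics SA (R3): 33% × 15% = 4.95% of Pinebrook Realty LP.
Aggregating (R1): 9.36% + 32% + 4.95% = 46.31%.
46.31% exceeds the 25% threshold, so Callum is a related party to Pinebrook Realty LP.

Yes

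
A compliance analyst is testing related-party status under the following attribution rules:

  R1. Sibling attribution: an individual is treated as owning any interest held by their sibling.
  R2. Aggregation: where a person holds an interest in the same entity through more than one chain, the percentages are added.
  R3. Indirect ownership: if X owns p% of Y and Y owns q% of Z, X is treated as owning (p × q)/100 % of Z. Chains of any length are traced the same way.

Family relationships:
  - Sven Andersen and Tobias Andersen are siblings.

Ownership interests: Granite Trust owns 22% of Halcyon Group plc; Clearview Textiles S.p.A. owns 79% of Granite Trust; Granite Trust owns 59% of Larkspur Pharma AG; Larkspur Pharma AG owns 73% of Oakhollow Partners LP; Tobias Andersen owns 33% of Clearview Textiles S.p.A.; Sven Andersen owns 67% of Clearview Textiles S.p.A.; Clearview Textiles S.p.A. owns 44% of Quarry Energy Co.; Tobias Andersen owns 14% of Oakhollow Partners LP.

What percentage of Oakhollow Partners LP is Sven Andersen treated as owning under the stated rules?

By sibling attribution (R1), Sven Andersen is treated as also owning Tobias Andersen's interest in Clearview Textiles S.p.A, giving 67% + 33% = 100%.
By sibling attribution (R1), Sven Andersen is treated as owning Tobias Andersen's 14% interest in Oakhollow Partners LP.
Chain via Clearview Textiles S.p.A. → Granite Trust → Larkspur Pharma AG (R3): 100% × 79% × 59% × 73% = 34.0253% of Oakhollow Partners LP.
Direct interest in Oakhollow Partners LP: 14%.
Aggregating (R2): 34.0253% + 14% = 48.0253%.

48.0253%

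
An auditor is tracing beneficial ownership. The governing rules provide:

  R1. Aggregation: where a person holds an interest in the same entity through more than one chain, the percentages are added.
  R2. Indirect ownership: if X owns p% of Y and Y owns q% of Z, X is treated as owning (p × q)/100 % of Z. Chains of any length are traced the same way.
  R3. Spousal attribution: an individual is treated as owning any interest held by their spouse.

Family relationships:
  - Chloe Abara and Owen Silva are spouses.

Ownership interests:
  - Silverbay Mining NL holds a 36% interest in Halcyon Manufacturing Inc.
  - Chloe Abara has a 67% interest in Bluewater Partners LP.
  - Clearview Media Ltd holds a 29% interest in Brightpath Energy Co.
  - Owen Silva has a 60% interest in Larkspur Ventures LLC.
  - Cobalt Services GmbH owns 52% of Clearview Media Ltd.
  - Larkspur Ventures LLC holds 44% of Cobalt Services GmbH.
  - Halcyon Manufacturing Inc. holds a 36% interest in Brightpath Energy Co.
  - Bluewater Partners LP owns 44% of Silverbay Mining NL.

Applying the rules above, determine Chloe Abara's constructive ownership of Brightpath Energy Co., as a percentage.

By spousal attribution (R3), Chloe Abara is treated as owning Owen Silva's 60% interest in Larkspur Ventures LLC.
Chain via Bluewater Partners LP → Silverbay Mining NL → Halcyon Manufacturing Inc. (R2): 67% × 44% × 36% × 36% = 3.820608% of Brightpath Energy Co.
Chain via Larkspur Ventures LLC → Cobalt Services GmbH → Clearview Media Ltd (R2): 60% × 44% × 52% × 29% = 3.98112% of Brightpath Energy Co.
Aggregating (R1): 3.820608% + 3.98112% = 7.801728%.

7.801728%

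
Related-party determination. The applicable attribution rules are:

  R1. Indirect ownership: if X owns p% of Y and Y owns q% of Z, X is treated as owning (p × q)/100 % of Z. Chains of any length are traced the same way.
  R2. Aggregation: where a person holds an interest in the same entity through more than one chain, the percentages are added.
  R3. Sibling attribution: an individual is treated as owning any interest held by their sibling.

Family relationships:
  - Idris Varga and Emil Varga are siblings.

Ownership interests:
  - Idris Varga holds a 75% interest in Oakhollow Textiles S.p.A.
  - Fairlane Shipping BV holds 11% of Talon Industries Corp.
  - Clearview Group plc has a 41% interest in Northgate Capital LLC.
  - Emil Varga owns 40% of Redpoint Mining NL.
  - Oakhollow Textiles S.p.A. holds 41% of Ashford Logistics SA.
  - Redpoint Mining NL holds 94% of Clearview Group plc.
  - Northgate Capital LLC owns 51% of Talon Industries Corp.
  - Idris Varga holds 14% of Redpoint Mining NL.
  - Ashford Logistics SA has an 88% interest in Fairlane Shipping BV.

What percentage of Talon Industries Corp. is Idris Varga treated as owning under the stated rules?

By sibling attribution (R3), Idris Varga is treated as also owning Emil Varga's interest in Redpoint Mining NL, giving 14% + 40% = 54%.
Chain via Redpoint Mining NL → Clearview Group plc → Northgate Capital LLC (R1): 54% × 94% × 41% × 51% = 10.613916% of Talon Industries Corp.
Chain via Oakhollow Textiles S.p.A. → Ashford Logistics SA → Fairlane Shipping BV (R1): 75% × 41% × 88% × 11% = 2.9766% of Talon Industries Corp.
Aggregating (R2): 10.613916% + 2.9766% = 13.590516%.

13.590516%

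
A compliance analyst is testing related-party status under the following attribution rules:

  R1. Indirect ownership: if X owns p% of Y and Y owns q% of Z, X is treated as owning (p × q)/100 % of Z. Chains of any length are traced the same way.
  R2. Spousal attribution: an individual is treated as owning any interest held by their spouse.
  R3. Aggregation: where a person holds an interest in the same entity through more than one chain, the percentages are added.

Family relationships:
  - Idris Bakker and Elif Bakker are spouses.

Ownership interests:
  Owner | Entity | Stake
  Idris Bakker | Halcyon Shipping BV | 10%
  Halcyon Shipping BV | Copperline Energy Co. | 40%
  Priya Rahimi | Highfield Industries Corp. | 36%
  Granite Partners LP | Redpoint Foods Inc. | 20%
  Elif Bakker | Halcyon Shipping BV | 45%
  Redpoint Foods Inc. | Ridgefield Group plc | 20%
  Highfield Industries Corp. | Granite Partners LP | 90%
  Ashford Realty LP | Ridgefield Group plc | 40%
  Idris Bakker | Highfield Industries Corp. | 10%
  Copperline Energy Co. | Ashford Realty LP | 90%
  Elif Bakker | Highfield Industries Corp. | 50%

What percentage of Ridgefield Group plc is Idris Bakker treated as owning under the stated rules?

10.08%

By spousal attribution (R2), Idris Bakker is treated as also owning Elif Bakker's interest in Halcyon Shipping BV, giving 10% + 45% = 55%.
By spousal attribution (R2), Idris Bakker is treated as also owning Elif Bakker's interest in Highfield Industries Corp, giving 10% + 50% = 60%.
Chain via Halcyon Shipping BV → Copperline Energy Co. → Ashford Realty LP (R1): 55% × 40% × 90% × 40% = 7.92% of Ridgefield Group plc.
Chain via Highfield Industries Corp. → Granite Partners LP → Redpoint Foods Inc. (R1): 60% × 90% × 20% × 20% = 2.16% of Ridgefield Group plc.
Aggregating (R3): 7.92% + 2.16% = 10.08%.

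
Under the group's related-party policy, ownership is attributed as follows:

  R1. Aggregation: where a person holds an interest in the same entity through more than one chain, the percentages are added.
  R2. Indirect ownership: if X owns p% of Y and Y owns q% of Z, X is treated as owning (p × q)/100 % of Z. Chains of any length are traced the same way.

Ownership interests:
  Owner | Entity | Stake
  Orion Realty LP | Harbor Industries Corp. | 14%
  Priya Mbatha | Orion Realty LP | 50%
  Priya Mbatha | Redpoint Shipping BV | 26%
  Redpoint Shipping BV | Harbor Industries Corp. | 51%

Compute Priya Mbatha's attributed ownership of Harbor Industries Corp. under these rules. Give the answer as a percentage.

Chain via Redpoint Shipping BV (R2): 26% × 51% = 13.26% of Harbor Industries Corp.
Chain via Orion Realty LP (R2): 50% × 14% = 7% of Harbor Industries Corp.
Aggregating (R1): 13.26% + 7% = 20.26%.

20.26%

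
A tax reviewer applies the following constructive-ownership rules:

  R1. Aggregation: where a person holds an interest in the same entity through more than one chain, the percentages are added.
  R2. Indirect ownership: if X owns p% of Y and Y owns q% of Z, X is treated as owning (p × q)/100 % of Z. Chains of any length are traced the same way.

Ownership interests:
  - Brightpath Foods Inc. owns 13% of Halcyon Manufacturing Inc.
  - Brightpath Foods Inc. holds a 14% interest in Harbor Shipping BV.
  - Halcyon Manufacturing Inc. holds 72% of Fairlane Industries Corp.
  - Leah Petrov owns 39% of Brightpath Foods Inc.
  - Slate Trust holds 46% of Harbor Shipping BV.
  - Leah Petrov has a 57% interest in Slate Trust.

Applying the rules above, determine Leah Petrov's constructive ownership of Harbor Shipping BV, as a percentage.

Chain via Slate Trust (R2): 57% × 46% = 26.22% of Harbor Shipping BV.
Chain via Brightpath Foods Inc. (R2): 39% × 14% = 5.46% of Harbor Shipping BV.
Aggregating (R1): 26.22% + 5.46% = 31.68%.

31.68%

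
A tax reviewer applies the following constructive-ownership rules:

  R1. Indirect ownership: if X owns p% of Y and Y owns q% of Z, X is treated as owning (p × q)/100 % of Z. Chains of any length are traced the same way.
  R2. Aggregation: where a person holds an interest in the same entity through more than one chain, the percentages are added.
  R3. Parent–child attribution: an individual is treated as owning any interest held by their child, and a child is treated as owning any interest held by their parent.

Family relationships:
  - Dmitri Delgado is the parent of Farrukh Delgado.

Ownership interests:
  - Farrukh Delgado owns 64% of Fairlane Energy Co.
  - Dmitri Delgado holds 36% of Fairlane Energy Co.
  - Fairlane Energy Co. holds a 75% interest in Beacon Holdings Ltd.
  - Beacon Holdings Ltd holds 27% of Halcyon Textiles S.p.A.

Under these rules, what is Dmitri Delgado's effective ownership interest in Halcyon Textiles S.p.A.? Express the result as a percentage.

20.25%

By parent–child attribution (R3), Dmitri Delgado is treated as also owning Farrukh Delgado's interest in Fairlane Energy Co, giving 36% + 64% = 100%.
Chain via Fairlane Energy Co. → Beacon Holdings Ltd (R1): 100% × 75% × 27% = 20.25% of Halcyon Textiles S.p.A.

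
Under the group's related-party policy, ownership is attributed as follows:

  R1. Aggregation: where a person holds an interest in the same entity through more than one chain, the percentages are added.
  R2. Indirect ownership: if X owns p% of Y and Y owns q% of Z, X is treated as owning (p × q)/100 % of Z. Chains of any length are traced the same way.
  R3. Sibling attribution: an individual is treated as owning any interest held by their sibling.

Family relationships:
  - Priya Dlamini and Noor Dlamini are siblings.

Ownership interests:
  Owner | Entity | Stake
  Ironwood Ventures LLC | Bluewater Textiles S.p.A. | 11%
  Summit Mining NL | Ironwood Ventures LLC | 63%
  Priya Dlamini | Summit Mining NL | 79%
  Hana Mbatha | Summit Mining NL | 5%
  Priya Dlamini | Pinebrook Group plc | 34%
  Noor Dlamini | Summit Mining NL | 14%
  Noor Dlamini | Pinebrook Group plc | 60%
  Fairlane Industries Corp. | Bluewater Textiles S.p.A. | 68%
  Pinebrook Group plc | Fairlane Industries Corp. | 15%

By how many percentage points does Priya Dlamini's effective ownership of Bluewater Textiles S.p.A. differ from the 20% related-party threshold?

By sibling attribution (R3), Priya Dlamini is treated as also owning Noor Dlamini's interest in Pinebrook Group plc, giving 34% + 60% = 94%.
By sibling attribution (R3), Priya Dlamini is treated as also owning Noor Dlamini's interest in Summit Mining NL, giving 79% + 14% = 93%.
Chain via Pinebrook Group plc → Fairlane Industries Corp. (R2): 94% × 15% × 68% = 9.588% of Bluewater Textiles S.p.A.
Chain via Summit Mining NL → Ironwood Ventures LLC (R2): 93% × 63% × 11% = 6.4449% of Bluewater Textiles S.p.A.
Aggregating (R1): 9.588% + 6.4449% = 16.0329%.
16.0329% falls short of the 20% threshold by 3.9671 percentage points.

3.9671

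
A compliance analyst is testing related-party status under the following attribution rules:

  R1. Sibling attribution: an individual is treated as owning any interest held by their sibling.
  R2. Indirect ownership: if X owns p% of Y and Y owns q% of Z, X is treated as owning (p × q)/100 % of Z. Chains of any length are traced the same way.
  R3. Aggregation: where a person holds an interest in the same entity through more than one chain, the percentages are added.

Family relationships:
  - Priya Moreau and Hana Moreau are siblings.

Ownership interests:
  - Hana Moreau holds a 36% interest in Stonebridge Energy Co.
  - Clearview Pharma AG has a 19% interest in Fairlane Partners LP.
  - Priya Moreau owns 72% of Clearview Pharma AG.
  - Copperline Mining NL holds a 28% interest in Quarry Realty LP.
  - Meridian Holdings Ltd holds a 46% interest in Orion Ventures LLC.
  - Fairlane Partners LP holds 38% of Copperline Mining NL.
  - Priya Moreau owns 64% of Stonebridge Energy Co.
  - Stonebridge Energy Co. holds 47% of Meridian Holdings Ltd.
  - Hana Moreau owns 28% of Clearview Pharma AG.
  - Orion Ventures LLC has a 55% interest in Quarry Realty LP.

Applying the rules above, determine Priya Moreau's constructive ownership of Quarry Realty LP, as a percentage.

By sibling attribution (R1), Priya Moreau is treated as also owning Hana Moreau's interest in Clearview Pharma AG, giving 72% + 28% = 100%.
By sibling attribution (R1), Priya Moreau is treated as also owning Hana Moreau's interest in Stonebridge Energy Co, giving 64% + 36% = 100%.
Chain via Clearview Pharma AG → Fairlane Partners LP → Copperline Mining NL (R2): 100% × 19% × 38% × 28% = 2.0216% of Quarry Realty LP.
Chain via Stonebridge Energy Co. → Meridian Holdings Ltd → Orion Ventures LLC (R2): 100% × 47% × 46% × 55% = 11.891% of Quarry Realty LP.
Aggregating (R3): 2.0216% + 11.891% = 13.9126%.

13.9126%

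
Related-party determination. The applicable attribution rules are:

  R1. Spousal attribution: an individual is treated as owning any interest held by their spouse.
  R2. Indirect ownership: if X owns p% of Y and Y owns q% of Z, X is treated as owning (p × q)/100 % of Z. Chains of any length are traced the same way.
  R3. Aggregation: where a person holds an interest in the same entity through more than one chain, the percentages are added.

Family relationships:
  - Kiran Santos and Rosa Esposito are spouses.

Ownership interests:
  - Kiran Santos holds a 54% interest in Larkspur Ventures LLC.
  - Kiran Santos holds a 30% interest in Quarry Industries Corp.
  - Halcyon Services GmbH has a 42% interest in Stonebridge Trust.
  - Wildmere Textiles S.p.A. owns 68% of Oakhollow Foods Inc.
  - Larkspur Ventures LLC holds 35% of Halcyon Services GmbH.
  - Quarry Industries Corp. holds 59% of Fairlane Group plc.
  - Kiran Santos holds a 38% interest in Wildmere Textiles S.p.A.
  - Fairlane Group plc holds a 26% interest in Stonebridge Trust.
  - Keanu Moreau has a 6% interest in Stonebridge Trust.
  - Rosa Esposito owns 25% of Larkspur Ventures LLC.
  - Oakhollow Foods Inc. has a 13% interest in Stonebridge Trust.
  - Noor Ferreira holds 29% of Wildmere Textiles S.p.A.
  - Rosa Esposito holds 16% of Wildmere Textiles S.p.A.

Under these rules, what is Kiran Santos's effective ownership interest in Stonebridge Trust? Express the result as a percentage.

20.9886%

By spousal attribution (R1), Kiran Santos is treated as also owning Rosa Esposito's interest in Wildmere Textiles S.p.A, giving 38% + 16% = 54%.
By spousal attribution (R1), Kiran Santos is treated as also owning Rosa Esposito's interest in Larkspur Ventures LLC, giving 54% + 25% = 79%.
Chain via Wildmere Textiles S.p.A. → Oakhollow Foods Inc. (R2): 54% × 68% × 13% = 4.7736% of Stonebridge Trust.
Chain via Larkspur Ventures LLC → Halcyon Services GmbH (R2): 79% × 35% × 42% = 11.613% of Stonebridge Trust.
Chain via Quarry Industries Corp. → Fairlane Group plc (R2): 30% × 59% × 26% = 4.602% of Stonebridge Trust.
Aggregating (R3): 4.7736% + 11.613% + 4.602% = 20.9886%.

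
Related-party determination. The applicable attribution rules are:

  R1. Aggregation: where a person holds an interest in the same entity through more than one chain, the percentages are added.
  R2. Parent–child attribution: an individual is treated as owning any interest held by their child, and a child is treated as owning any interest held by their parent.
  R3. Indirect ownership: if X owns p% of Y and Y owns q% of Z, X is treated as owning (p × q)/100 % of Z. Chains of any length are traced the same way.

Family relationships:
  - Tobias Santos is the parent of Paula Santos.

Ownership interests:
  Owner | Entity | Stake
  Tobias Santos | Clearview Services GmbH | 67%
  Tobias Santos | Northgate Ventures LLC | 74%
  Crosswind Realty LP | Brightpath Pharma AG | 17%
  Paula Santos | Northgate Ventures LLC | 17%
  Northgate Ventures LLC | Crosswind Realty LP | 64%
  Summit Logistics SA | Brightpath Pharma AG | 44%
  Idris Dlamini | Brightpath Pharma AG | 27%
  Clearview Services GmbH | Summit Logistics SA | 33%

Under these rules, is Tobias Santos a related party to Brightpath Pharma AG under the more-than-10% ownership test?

By parent–child attribution (R2), Tobias Santos is treated as also owning Paula Santos's interest in Northgate Ventures LLC, giving 74% + 17% = 91%.
Chain via Northgate Ventures LLC → Crosswind Realty LP (R3): 91% × 64% × 17% = 9.9008% of Brightpath Pharma AG.
Chain via Clearview Services GmbH → Summit Logistics SA (R3): 67% × 33% × 44% = 9.7284% of Brightpath Pharma AG.
Aggregating (R1): 9.9008% + 9.7284% = 19.6292%.
19.6292% exceeds the 10% threshold, so Tobias is a related party to Brightpath Pharma AG.

Yes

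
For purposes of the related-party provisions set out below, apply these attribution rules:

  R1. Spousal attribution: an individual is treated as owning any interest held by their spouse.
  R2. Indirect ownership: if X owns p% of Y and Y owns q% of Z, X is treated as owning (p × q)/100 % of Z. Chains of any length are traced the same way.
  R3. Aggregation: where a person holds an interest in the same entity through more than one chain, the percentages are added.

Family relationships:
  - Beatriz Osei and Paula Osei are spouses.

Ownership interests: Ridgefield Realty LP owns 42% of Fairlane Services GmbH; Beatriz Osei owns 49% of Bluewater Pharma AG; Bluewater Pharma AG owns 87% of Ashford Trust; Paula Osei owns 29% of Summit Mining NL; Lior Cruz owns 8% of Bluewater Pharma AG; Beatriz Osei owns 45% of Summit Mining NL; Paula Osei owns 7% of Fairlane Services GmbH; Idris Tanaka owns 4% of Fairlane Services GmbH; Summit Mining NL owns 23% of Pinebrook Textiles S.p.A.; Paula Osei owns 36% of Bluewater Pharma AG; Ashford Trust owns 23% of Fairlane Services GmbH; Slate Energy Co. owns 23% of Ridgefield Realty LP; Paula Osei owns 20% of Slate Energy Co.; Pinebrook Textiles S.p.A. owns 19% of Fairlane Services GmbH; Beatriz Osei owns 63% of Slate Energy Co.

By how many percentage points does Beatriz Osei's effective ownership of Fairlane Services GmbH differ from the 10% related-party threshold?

By spousal attribution (R1), Beatriz Osei is treated as also owning Paula Osei's interest in Summit Mining NL, giving 45% + 29% = 74%.
By spousal attribution (R1), Beatriz Osei is treated as also owning Paula Osei's interest in Bluewater Pharma AG, giving 49% + 36% = 85%.
By spousal attribution (R1), Beatriz Osei is treated as also owning Paula Osei's interest in Slate Energy Co, giving 63% + 20% = 83%.
By spousal attribution (R1), Beatriz Osei is treated as owning Paula Osei's 7% interest in Fairlane Services GmbH.
Chain via Summit Mining NL → Pinebrook Textiles S.p.A. (R2): 74% × 23% × 19% = 3.2338% of Fairlane Services GmbH.
Chain via Bluewater Pharma AG → Ashford Trust (R2): 85% × 87% × 23% = 17.0085% of Fairlane Services GmbH.
Chain via Slate Energy Co. → Ridgefield Realty LP (R2): 83% × 23% × 42% = 8.0178% of Fairlane Services GmbH.
Direct interest in Fairlane Services GmbH: 7%.
Aggregating (R3): 3.2338% + 17.0085% + 8.0178% + 7% = 35.2601%.
35.2601% exceeds the 10% threshold by 25.2601 percentage points.

25.2601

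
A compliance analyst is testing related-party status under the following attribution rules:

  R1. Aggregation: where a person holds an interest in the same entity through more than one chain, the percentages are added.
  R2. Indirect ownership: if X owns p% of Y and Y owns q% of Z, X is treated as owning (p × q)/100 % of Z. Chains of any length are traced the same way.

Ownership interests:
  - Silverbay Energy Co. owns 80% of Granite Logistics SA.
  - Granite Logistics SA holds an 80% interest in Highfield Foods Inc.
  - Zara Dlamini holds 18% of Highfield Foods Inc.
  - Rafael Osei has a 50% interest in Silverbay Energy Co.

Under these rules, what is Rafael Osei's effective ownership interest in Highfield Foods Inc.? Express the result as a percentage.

Chain via Silverbay Energy Co. → Granite Logistics SA (R2): 50% × 80% × 80% = 32% of Highfield Foods Inc.

32%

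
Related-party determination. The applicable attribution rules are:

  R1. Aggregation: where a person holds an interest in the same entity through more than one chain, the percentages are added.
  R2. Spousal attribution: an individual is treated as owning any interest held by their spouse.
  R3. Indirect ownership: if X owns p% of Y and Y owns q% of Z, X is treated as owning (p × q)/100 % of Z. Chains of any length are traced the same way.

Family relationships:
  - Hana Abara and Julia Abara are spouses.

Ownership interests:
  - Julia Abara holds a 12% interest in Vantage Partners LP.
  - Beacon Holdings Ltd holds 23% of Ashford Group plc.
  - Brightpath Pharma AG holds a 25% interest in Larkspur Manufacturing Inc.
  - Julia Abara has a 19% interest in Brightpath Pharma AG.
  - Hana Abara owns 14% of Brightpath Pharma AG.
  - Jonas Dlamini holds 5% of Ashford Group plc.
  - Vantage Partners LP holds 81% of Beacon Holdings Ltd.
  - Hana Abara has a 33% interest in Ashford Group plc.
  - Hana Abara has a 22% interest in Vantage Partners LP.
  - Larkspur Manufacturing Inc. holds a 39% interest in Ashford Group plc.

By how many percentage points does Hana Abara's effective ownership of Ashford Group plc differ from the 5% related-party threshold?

By spousal attribution (R2), Hana Abara is treated as also owning Julia Abara's interest in Vantage Partners LP, giving 22% + 12% = 34%.
By spousal attribution (R2), Hana Abara is treated as also owning Julia Abara's interest in Brightpath Pharma AG, giving 14% + 19% = 33%.
Chain via Vantage Partners LP → Beacon Holdings Ltd (R3): 34% × 81% × 23% = 6.3342% of Ashford Group plc.
Chain via Brightpath Pharma AG → Larkspur Manufacturing Inc. (R3): 33% × 25% × 39% = 3.2175% of Ashford Group plc.
Direct interest in Ashford Group plc: 33%.
Aggregating (R1): 6.3342% + 3.2175% + 33% = 42.5517%.
42.5517% exceeds the 5% threshold by 37.5517 percentage points.

37.5517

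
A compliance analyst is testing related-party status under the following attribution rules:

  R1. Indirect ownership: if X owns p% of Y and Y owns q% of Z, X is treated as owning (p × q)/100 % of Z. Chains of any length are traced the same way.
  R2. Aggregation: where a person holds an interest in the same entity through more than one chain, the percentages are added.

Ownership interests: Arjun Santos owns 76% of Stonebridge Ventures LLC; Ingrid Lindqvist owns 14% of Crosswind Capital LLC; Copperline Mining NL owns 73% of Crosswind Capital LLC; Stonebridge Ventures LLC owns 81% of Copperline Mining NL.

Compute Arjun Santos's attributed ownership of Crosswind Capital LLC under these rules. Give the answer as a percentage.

44.9388%

Chain via Stonebridge Ventures LLC → Copperline Mining NL (R1): 76% × 81% × 73% = 44.9388% of Crosswind Capital LLC.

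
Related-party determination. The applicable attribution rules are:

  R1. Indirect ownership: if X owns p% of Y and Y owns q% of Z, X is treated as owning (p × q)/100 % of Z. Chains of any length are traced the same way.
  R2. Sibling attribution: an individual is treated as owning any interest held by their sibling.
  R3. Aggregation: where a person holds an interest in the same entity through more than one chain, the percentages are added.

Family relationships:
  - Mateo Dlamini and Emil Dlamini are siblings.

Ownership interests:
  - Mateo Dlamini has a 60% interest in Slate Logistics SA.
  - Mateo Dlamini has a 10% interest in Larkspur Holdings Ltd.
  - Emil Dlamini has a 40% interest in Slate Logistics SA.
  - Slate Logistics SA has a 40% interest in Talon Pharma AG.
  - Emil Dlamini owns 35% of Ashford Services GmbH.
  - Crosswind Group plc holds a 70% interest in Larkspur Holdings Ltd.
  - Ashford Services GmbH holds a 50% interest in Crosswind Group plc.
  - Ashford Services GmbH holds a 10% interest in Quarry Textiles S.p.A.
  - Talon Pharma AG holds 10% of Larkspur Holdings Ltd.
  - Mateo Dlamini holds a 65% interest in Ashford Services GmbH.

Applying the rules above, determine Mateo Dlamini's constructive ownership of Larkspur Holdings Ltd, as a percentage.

By sibling attribution (R2), Mateo Dlamini is treated as also owning Emil Dlamini's interest in Slate Logistics SA, giving 60% + 40% = 100%.
By sibling attribution (R2), Mateo Dlamini is treated as also owning Emil Dlamini's interest in Ashford Services GmbH, giving 65% + 35% = 100%.
Chain via Slate Logistics SA → Talon Pharma AG (R1): 100% × 40% × 10% = 4% of Larkspur Holdings Ltd.
Chain via Ashford Services GmbH → Crosswind Group plc (R1): 100% × 50% × 70% = 35% of Larkspur Holdings Ltd.
Direct interest in Larkspur Holdings Ltd: 10%.
Aggregating (R3): 4% + 35% + 10% = 49%.

49%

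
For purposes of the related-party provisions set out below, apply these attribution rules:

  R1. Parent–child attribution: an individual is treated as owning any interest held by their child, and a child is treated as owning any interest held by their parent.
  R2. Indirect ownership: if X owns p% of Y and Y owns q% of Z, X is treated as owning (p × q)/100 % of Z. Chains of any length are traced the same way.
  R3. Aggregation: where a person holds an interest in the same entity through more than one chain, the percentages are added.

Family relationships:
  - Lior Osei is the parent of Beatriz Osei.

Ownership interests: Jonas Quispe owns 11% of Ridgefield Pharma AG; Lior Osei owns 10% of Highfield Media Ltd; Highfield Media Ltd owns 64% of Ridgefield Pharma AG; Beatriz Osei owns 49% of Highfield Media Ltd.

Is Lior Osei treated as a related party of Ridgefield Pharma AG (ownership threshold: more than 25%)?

By parent–child attribution (R1), Lior Osei is treated as also owning Beatriz Osei's interest in Highfield Media Ltd, giving 10% + 49% = 59%.
Chain via Highfield Media Ltd (R2): 59% × 64% = 37.76% of Ridgefield Pharma AG.
37.76% exceeds the 25% threshold, so Lior is a related party to Ridgefield Pharma AG.

Yes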